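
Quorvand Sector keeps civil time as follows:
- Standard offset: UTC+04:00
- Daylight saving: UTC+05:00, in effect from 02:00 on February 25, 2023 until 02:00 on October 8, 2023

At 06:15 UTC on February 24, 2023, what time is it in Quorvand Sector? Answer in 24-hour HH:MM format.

10:15

At the standard offset (UTC+04:00), 06:15 UTC + 4h = 10:15 Quorvand Sector standard time.
The standard-time date in Quorvand Sector, February 24, 2023, is outside the daylight-saving period (25 February – 8 October), so Quorvand Sector is on standard time, UTC+04:00.
06:15 UTC + 4h = 10:15 local.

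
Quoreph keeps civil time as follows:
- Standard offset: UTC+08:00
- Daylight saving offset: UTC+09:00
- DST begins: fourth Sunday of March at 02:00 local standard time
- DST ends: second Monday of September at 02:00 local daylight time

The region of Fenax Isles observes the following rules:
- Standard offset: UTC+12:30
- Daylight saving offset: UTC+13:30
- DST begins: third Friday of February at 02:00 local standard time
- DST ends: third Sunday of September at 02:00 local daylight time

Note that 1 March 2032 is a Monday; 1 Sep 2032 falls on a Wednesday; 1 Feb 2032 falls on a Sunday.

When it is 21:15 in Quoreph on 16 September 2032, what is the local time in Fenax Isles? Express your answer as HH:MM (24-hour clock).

02:45

1 March 2032 is a Monday, so the first Sunday is March 7 and the fourth is March 28.
1 September 2032 is a Wednesday, so the first Monday is September 6 and the second is September 13.
16 September 2032 is outside the daylight-saving period (28 March – 13 September), so Quoreph is on standard time, UTC+08:00.
21:15 Quoreph − 8h = 13:15 UTC.
1 February 2032 is a Sunday, so the first Friday is February 6 and the third is February 20.
1 September 2032 is a Wednesday, so the first Sunday is September 5 and the third is September 19.
At the standard offset (UTC+12:30), 13:15 UTC + 12h30m = 01:45 Fenax Isles standard time (rolling into the next day, 17 September 2032).
The standard-time date in Fenax Isles, 17 September 2032, falls between 20 February and 19 September, so daylight saving is in effect and Fenax Isles is at UTC+13:30.
13:15 UTC + 13h30m = 02:45 Fenax Isles (rolling into the next day, 17 September 2032).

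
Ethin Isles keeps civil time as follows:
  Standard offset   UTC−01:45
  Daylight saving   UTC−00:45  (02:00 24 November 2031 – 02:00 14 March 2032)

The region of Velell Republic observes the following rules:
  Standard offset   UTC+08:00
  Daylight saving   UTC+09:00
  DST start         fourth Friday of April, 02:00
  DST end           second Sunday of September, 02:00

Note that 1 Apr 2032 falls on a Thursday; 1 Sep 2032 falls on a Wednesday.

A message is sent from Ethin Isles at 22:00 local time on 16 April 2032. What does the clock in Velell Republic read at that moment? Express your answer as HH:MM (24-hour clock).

Daylight saving runs 24 November 2031 – 14 March 2032; 16 April 2032 is outside that window, so Ethin Isles is on standard time at UTC−01:45.
22:00 Ethin Isles + 1h45m = 23:45 UTC.
1 April 2032 is a Thursday, so the first Friday is April 2 and the fourth is April 23.
1 September 2032 is a Wednesday, so the first Sunday is September 5 and the second is September 12.
At the standard offset (UTC+08:00), 23:45 UTC + 8h = 07:45 Velell Republic standard time (rolling into the next day, 17 April 2032).
The standard-time date in Velell Republic, 17 April 2032, does not fall between 23 April and 12 September, so daylight saving is not in effect and Velell Republic is at UTC+08:00.
23:45 UTC + 8h = 07:45 Velell Republic (rolling into the next day, 17 April 2032).

07:45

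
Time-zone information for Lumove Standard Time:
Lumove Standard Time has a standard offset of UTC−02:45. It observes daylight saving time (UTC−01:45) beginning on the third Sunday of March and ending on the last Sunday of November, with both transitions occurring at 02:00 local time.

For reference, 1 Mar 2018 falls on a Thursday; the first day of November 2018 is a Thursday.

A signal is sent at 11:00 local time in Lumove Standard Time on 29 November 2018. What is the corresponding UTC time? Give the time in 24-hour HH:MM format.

13:45

1 March 2018 is a Thursday, so the first Sunday is March 4 and the third is March 18.
1 November 2018 is a Thursday, so Sundays fall on 4, 11, 18, 25; the last is November 25.
Daylight saving runs 18 March – 25 November; 29 November 2018 is outside that window, so Lumove Standard Time is on standard time at UTC−02:45.
11:00 local + 2h45m = 13:45 UTC.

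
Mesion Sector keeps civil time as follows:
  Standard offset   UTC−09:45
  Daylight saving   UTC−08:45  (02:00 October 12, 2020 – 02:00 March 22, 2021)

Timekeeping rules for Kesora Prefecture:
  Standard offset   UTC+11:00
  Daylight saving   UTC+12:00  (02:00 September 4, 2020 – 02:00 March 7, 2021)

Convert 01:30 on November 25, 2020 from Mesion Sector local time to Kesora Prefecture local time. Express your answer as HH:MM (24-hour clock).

22:15

November 25, 2020 lies within the daylight-saving period (12 October 2020 – 22 March 2021), so Mesion Sector is on daylight time, UTC−08:45.
01:30 Mesion Sector + 8h45m = 10:15 UTC.
At the standard offset (UTC+11:00), 10:15 UTC + 11h = 21:15 Kesora Prefecture standard time.
The standard-time date in Kesora Prefecture, November 25, 2020, falls between 4 September 2020 and 7 March 2021, so daylight saving is in effect and Kesora Prefecture is at UTC+12:00.
10:15 UTC + 12h = 22:15 Kesora Prefecture.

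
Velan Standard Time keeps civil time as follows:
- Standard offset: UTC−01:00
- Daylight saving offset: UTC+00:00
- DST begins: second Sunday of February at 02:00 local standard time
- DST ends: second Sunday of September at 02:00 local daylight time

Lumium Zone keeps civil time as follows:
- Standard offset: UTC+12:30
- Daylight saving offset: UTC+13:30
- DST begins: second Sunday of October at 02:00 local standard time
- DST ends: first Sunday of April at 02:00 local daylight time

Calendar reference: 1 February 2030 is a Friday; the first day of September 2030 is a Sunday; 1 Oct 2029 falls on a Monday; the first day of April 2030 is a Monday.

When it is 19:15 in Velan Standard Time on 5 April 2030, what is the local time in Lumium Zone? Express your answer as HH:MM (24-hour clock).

08:45

1 February 2030 is a Friday, so the first Sunday is February 3 and the second is February 10.
1 September 2030 is a Sunday, so the first Sunday is September 1 and the second is September 8.
5 April 2030 lies within the daylight-saving period (10 February – 8 September), so Velan Standard Time is on daylight time, UTC+00:00.
19:15 Velan Standard Time − 0h = 19:15 UTC.
1 October 2029 is a Monday, so the first Sunday is October 7 and the second is October 14.
1 April 2030 is a Monday, so the first Sunday is April 7.
At the standard offset (UTC+12:30), 19:15 UTC + 12h30m = 07:45 Lumium Zone standard time (rolling into the next day, 6 April 2030).
The standard-time date in Lumium Zone, 6 April 2030, falls between 14 October 2029 and 7 April 2030, so daylight saving is in effect and Lumium Zone is at UTC+13:30.
19:15 UTC + 13h30m = 08:45 Lumium Zone (rolling into the next day, 6 April 2030).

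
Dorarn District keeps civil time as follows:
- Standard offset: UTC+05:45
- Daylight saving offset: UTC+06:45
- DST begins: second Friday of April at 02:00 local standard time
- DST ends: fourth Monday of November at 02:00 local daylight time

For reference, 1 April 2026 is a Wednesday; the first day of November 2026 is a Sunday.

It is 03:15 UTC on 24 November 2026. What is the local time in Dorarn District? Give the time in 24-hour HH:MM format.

09:00

1 April 2026 is a Wednesday, so the first Friday is April 3 and the second is April 10.
1 November 2026 is a Sunday, so the first Monday is November 2 and the fourth is November 23.
At the standard offset (UTC+05:45), 03:15 UTC + 5h45m = 09:00 Dorarn District standard time.
The standard-time date in Dorarn District, 24 November 2026, does not fall between 10 April and 23 November, so daylight saving is not in effect and Dorarn District is at UTC+05:45.
03:15 UTC + 5h45m = 09:00 local.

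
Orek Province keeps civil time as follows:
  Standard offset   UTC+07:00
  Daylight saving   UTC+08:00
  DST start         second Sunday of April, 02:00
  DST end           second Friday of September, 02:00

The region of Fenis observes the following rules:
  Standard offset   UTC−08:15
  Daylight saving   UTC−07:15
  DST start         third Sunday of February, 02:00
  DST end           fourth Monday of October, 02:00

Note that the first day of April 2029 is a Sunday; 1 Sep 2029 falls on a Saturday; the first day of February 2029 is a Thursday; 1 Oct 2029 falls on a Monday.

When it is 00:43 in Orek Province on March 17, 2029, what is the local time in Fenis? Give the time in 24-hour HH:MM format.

10:28

1 April 2029 is a Sunday, so the first Sunday is April 1 and the second is April 8.
1 September 2029 is a Saturday, so the first Friday is September 7 and the second is September 14.
Daylight saving runs 8 April – 14 September; March 17, 2029 is outside that window, so Orek Province is on standard time at UTC+07:00.
00:43 Orek Province − 7h = 17:43 UTC (rolling into the previous day, 16 March 2029).
1 February 2029 is a Thursday, so the first Sunday is February 4 and the third is February 18.
1 October 2029 is a Monday, so the first Monday is October 1 and the fourth is October 22.
At the standard offset (UTC−08:15), 17:43 UTC − 8h15m = 09:28 Fenis standard time.
Daylight saving runs 18 February – 22 October; the standard-time date in Fenis, March 16, 2029, is inside that window, so Fenis is at UTC−07:15.
17:43 UTC − 7h15m = 10:28 Fenis.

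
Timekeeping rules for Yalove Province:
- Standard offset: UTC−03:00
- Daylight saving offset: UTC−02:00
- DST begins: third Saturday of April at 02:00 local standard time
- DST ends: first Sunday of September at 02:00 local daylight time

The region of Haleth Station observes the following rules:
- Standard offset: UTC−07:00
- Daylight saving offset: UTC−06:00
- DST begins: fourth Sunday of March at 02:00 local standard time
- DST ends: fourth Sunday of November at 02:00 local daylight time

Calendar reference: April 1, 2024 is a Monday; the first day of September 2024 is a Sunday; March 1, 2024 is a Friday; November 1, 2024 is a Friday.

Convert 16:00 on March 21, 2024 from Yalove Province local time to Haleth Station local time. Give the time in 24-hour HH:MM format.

12:00

1 April 2024 is a Monday, so the first Saturday is April 6 and the third is April 20.
1 September 2024 is a Sunday, so the first Sunday is September 1.
Daylight saving runs 20 April – 1 September; March 21, 2024 is outside that window, so Yalove Province is on standard time at UTC−03:00.
16:00 Yalove Province + 3h = 19:00 UTC.
1 March 2024 is a Friday, so the first Sunday is March 3 and the fourth is March 24.
1 November 2024 is a Friday, so the first Sunday is November 3 and the fourth is November 24.
At the standard offset (UTC−07:00), 19:00 UTC − 7h = 12:00 Haleth Station standard time.
The standard-time date in Haleth Station, March 21, 2024, does not fall between 24 March and 24 November, so daylight saving is not in effect and Haleth Station is at UTC−07:00.
19:00 UTC − 7h = 12:00 Haleth Station.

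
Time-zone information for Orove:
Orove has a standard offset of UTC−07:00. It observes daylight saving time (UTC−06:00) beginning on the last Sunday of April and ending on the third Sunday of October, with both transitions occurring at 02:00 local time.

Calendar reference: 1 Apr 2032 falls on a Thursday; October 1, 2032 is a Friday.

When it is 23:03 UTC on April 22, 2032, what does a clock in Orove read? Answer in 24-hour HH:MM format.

16:03

1 April 2032 is a Thursday, so Sundays fall on 4, 11, 18, 25; the last is April 25.
1 October 2032 is a Friday, so the first Sunday is October 3 and the third is October 17.
At the standard offset (UTC−07:00), 23:03 UTC − 7h = 16:03 Orove standard time.
The standard-time date in Orove, April 22, 2032, is outside the daylight-saving period (25 April – 17 October), so Orove is on standard time, UTC−07:00.
23:03 UTC − 7h = 16:03 local.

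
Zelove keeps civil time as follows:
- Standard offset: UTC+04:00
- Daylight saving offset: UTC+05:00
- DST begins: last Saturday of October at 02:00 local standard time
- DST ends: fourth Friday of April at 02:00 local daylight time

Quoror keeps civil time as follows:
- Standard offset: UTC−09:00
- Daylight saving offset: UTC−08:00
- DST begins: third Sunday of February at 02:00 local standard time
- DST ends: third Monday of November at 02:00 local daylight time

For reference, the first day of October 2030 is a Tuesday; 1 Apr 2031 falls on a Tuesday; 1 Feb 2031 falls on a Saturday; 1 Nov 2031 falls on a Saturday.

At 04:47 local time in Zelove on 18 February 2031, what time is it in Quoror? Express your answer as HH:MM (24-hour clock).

15:47

1 October 2030 is a Tuesday, so Saturdays fall on 5, 12, 19, 26; the last is October 26.
1 April 2031 is a Tuesday, so the first Friday is April 4 and the fourth is April 25.
18 February 2031 lies within the daylight-saving period (26 October 2030 – 25 April 2031), so Zelove is on daylight time, UTC+05:00.
04:47 Zelove − 5h = 23:47 UTC (rolling into the previous day, 17 February 2031).
1 February 2031 is a Saturday, so the first Sunday is February 2 and the third is February 16.
1 November 2031 is a Saturday, so the first Monday is November 3 and the third is November 17.
At the standard offset (UTC−09:00), 23:47 UTC − 9h = 14:47 Quoror standard time.
The standard-time date in Quoror, 17 February 2031, lies within the daylight-saving period (16 February – 17 November), so Quoror is on daylight time, UTC−08:00.
23:47 UTC − 8h = 15:47 Quoror.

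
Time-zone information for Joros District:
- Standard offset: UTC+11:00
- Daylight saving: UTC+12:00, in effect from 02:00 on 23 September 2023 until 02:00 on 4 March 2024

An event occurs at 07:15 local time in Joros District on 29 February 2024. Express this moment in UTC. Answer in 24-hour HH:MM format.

19:15

29 February 2024 lies within the daylight-saving period (23 September 2023 – 4 March 2024), so Joros District is on daylight time, UTC+12:00.
07:15 local − 12h = 19:15 UTC (rolling into the previous day, 28 February 2024).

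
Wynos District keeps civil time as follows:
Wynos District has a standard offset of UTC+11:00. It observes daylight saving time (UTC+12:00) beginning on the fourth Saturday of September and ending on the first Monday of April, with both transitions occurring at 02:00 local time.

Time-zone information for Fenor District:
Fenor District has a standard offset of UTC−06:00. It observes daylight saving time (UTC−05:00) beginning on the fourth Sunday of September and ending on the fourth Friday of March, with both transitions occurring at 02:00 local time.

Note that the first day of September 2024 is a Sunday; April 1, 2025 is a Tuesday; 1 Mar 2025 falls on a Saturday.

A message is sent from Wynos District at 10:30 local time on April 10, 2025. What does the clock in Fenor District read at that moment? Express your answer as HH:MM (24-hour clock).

1 September 2024 is a Sunday, so the first Saturday is September 7 and the fourth is September 28.
1 April 2025 is a Tuesday, so the first Monday is April 7.
April 10, 2025 is outside the daylight-saving period (28 September 2024 – 7 April 2025), so Wynos District is on standard time, UTC+11:00.
10:30 Wynos District − 11h = 23:30 UTC (rolling into the previous day, 9 April 2025).
1 September 2024 is a Sunday, so the first Sunday is September 1 and the fourth is September 22.
1 March 2025 is a Saturday, so the first Friday is March 7 and the fourth is March 28.
At the standard offset (UTC−06:00), 23:30 UTC − 6h = 17:30 Fenor District standard time.
Daylight saving runs 22 September 2024 – 28 March 2025; the standard-time date in Fenor District, April 9, 2025, is outside that window, so Fenor District is on standard time at UTC−06:00.
23:30 UTC − 6h = 17:30 Fenor District.

17:30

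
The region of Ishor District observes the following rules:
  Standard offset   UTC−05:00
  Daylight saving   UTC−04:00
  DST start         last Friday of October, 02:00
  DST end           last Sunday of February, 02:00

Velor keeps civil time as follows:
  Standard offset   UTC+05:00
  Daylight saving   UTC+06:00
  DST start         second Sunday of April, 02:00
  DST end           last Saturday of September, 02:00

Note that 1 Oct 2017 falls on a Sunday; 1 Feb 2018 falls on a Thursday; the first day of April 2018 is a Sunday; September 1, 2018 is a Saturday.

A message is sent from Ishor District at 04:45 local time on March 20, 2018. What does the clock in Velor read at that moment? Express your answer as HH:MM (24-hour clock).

1 October 2017 is a Sunday, so Fridays fall on 6, 13, 20, 27; the last is October 27.
1 February 2018 is a Thursday, so Sundays fall on 4, 11, 18, 25; the last is February 25.
March 20, 2018 is outside the daylight-saving period (27 October 2017 – 25 February 2018), so Ishor District is on standard time, UTC−05:00.
04:45 Ishor District + 5h = 09:45 UTC.
1 April 2018 is a Sunday, so the first Sunday is April 1 and the second is April 8.
1 September 2018 is a Saturday, so Saturdays fall on 1, 8, 15, 22, 29; the last is September 29.
At the standard offset (UTC+05:00), 09:45 UTC + 5h = 14:45 Velor standard time.
The standard-time date in Velor, March 20, 2018, is outside the daylight-saving period (8 April – 29 September), so Velor is on standard time, UTC+05:00.
09:45 UTC + 5h = 14:45 Velor.

14:45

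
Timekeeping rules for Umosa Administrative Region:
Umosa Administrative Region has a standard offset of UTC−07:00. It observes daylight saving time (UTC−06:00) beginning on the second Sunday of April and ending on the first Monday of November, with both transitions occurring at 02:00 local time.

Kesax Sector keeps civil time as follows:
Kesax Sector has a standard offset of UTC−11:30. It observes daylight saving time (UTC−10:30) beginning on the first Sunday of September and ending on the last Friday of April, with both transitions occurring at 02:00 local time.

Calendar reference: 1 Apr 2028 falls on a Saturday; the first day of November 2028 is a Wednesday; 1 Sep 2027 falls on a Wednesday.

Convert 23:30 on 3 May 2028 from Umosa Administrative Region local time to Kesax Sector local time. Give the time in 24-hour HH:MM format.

18:00

1 April 2028 is a Saturday, so the first Sunday is April 2 and the second is April 9.
1 November 2028 is a Wednesday, so the first Monday is November 6.
3 May 2028 lies within the daylight-saving period (9 April – 6 November), so Umosa Administrative Region is on daylight time, UTC−06:00.
23:30 Umosa Administrative Region + 6h = 05:30 UTC (rolling into the next day, 4 May 2028).
1 September 2027 is a Wednesday, so the first Sunday is September 5.
1 April 2028 is a Saturday, so Fridays fall on 7, 14, 21, 28; the last is April 28.
At the standard offset (UTC−11:30), 05:30 UTC − 11h30m = 18:00 Kesax Sector standard time (rolling into the previous day, 3 May 2028).
The standard-time date in Kesax Sector, 3 May 2028, does not fall between 5 September 2027 and 28 April 2028, so daylight saving is not in effect and Kesax Sector is at UTC−11:30.
05:30 UTC − 11h30m = 18:00 Kesax Sector (rolling into the previous day, 3 May 2028).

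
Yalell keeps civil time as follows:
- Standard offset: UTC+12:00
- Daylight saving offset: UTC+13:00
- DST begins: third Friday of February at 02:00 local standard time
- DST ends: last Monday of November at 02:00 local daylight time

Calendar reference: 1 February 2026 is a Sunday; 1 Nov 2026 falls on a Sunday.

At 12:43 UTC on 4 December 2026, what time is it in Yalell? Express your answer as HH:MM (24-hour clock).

1 February 2026 is a Sunday, so the first Friday is February 6 and the third is February 20.
1 November 2026 is a Sunday, so Mondays fall on 2, 9, 16, 23, 30; the last is November 30.
At the standard offset (UTC+12:00), 12:43 UTC + 12h = 00:43 Yalell standard time (rolling into the next day, 5 December 2026).
The standard-time date in Yalell, 5 December 2026, is outside the daylight-saving period (20 February – 30 November), so Yalell is on standard time, UTC+12:00.
12:43 UTC + 12h = 00:43 local (rolling into the next day, 5 December 2026).

00:43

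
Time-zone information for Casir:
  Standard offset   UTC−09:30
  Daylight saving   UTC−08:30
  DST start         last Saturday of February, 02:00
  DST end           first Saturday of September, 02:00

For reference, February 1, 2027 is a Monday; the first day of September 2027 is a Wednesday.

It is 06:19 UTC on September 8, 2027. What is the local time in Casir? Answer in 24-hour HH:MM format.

20:49

1 February 2027 is a Monday, so Saturdays fall on 6, 13, 20, 27; the last is February 27.
1 September 2027 is a Wednesday, so the first Saturday is September 4.
At the standard offset (UTC−09:30), 06:19 UTC − 9h30m = 20:49 Casir standard time (rolling into the previous day, 7 September 2027).
The standard-time date in Casir, September 7, 2027, is outside the daylight-saving period (27 February – 4 September), so Casir is on standard time, UTC−09:30.
06:19 UTC − 9h30m = 20:49 local (rolling into the previous day, 7 September 2027).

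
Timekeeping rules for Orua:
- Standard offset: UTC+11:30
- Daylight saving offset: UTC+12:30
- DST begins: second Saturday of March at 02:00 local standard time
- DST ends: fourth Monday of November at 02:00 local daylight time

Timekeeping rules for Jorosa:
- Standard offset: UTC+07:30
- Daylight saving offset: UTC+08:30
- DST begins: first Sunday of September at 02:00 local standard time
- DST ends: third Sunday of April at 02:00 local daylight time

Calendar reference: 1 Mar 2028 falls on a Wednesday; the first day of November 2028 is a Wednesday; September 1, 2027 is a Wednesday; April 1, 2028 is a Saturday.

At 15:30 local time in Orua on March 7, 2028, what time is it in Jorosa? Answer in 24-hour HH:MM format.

1 March 2028 is a Wednesday, so the first Saturday is March 4 and the second is March 11.
1 November 2028 is a Wednesday, so the first Monday is November 6 and the fourth is November 27.
Daylight saving runs 11 March – 27 November; March 7, 2028 is outside that window, so Orua is on standard time at UTC+11:30.
15:30 Orua − 11h30m = 04:00 UTC.
1 September 2027 is a Wednesday, so the first Sunday is September 5.
1 April 2028 is a Saturday, so the first Sunday is April 2 and the third is April 16.
At the standard offset (UTC+07:30), 04:00 UTC + 7h30m = 11:30 Jorosa standard time.
Daylight saving runs 5 September 2027 – 16 April 2028; the standard-time date in Jorosa, March 7, 2028, is inside that window, so Jorosa is at UTC+08:30.
04:00 UTC + 8h30m = 12:30 Jorosa.

12:30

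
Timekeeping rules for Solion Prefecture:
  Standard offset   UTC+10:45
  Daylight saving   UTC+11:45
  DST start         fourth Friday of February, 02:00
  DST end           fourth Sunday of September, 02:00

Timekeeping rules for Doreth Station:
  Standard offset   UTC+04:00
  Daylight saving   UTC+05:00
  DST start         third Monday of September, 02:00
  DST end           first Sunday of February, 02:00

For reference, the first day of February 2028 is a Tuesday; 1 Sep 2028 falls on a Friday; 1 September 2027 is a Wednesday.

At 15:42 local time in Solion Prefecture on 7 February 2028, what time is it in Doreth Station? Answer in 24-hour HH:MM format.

08:57

1 February 2028 is a Tuesday, so the first Friday is February 4 and the fourth is February 25.
1 September 2028 is a Friday, so the first Sunday is September 3 and the fourth is September 24.
7 February 2028 does not fall between 25 February and 24 September, so daylight saving is not in effect and Solion Prefecture is at UTC+10:45.
15:42 Solion Prefecture − 10h45m = 04:57 UTC.
1 September 2027 is a Wednesday, so the first Monday is September 6 and the third is September 20.
1 February 2028 is a Tuesday, so the first Sunday is February 6.
At the standard offset (UTC+04:00), 04:57 UTC + 4h = 08:57 Doreth Station standard time.
Daylight saving runs 20 September 2027 – 6 February 2028; the standard-time date in Doreth Station, 7 February 2028, is outside that window, so Doreth Station is on standard time at UTC+04:00.
04:57 UTC + 4h = 08:57 Doreth Station.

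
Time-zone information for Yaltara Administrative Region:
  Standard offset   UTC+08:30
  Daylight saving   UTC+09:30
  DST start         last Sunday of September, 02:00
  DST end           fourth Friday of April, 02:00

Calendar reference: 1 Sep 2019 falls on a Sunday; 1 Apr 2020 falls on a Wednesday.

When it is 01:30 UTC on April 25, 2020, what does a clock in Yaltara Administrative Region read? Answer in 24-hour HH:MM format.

10:00

1 September 2019 is a Sunday, so Sundays fall on 1, 8, 15, 22, 29; the last is September 29.
1 April 2020 is a Wednesday, so the first Friday is April 3 and the fourth is April 24.
At the standard offset (UTC+08:30), 01:30 UTC + 8h30m = 10:00 Yaltara Administrative Region standard time.
Daylight saving runs 29 September 2019 – 24 April 2020; the standard-time date in Yaltara Administrative Region, April 25, 2020, is outside that window, so Yaltara Administrative Region is on standard time at UTC+08:30.
01:30 UTC + 8h30m = 10:00 local.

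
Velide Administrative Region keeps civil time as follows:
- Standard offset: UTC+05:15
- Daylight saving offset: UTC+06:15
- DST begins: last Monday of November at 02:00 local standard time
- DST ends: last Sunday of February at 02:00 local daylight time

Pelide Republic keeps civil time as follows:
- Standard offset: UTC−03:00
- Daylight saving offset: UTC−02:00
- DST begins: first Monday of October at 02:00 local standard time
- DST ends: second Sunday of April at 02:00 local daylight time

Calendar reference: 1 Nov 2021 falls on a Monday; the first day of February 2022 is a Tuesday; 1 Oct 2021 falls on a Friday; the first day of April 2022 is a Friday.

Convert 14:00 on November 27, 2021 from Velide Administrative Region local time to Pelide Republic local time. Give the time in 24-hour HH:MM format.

1 November 2021 is a Monday, so Mondays fall on 1, 8, 15, 22, 29; the last is November 29.
1 February 2022 is a Tuesday, so Sundays fall on 6, 13, 20, 27; the last is February 27.
November 27, 2021 does not fall between 29 November 2021 and 27 February 2022, so daylight saving is not in effect and Velide Administrative Region is at UTC+05:15.
14:00 Velide Administrative Region − 5h15m = 08:45 UTC.
1 October 2021 is a Friday, so the first Monday is October 4.
1 April 2022 is a Friday, so the first Sunday is April 3 and the second is April 10.
At the standard offset (UTC−03:00), 08:45 UTC − 3h = 05:45 Pelide Republic standard time.
The standard-time date in Pelide Republic, November 27, 2021, falls between 4 October 2021 and 10 April 2022, so daylight saving is in effect and Pelide Republic is at UTC−02:00.
08:45 UTC − 2h = 06:45 Pelide Republic.

06:45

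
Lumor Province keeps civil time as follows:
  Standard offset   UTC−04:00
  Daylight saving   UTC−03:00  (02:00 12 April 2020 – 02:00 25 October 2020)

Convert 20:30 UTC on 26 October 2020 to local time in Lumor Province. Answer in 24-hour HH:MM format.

At the standard offset (UTC−04:00), 20:30 UTC − 4h = 16:30 Lumor Province standard time.
The standard-time date in Lumor Province, 26 October 2020, is outside the daylight-saving period (12 April – 25 October), so Lumor Province is on standard time, UTC−04:00.
20:30 UTC − 4h = 16:30 local.

16:30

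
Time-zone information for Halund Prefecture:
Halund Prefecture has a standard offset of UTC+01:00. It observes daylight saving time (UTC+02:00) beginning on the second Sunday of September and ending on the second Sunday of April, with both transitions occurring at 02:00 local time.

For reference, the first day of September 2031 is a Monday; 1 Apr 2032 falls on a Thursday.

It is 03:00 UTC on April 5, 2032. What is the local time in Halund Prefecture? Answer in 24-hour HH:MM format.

1 September 2031 is a Monday, so the first Sunday is September 7 and the second is September 14.
1 April 2032 is a Thursday, so the first Sunday is April 4 and the second is April 11.
At the standard offset (UTC+01:00), 03:00 UTC + 1h = 04:00 Halund Prefecture standard time.
Daylight saving runs 14 September 2031 – 11 April 2032; the standard-time date in Halund Prefecture, April 5, 2032, is inside that window, so Halund Prefecture is at UTC+02:00.
03:00 UTC + 2h = 05:00 local.

05:00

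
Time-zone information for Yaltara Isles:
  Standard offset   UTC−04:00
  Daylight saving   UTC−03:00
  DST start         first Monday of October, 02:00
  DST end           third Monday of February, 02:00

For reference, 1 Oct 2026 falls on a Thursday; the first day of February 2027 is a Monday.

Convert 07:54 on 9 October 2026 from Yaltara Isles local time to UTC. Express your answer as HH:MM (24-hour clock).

1 October 2026 is a Thursday, so the first Monday is October 5.
1 February 2027 is a Monday, so the first Monday is February 1 and the third is February 15.
Daylight saving runs 5 October 2026 – 15 February 2027; 9 October 2026 is inside that window, so Yaltara Isles is at UTC−03:00.
07:54 local + 3h = 10:54 UTC.

10:54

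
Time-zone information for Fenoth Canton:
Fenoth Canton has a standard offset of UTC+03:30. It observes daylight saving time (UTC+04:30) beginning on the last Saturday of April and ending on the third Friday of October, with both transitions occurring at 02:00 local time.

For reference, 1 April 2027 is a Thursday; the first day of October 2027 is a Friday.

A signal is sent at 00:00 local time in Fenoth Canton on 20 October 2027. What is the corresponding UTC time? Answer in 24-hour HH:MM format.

1 April 2027 is a Thursday, so Saturdays fall on 3, 10, 17, 24; the last is April 24.
1 October 2027 is a Friday, so the first Friday is October 1 and the third is October 15.
20 October 2027 is outside the daylight-saving period (24 April – 15 October), so Fenoth Canton is on standard time, UTC+03:30.
00:00 local − 3h30m = 20:30 UTC (rolling into the previous day, 19 October 2027).

20:30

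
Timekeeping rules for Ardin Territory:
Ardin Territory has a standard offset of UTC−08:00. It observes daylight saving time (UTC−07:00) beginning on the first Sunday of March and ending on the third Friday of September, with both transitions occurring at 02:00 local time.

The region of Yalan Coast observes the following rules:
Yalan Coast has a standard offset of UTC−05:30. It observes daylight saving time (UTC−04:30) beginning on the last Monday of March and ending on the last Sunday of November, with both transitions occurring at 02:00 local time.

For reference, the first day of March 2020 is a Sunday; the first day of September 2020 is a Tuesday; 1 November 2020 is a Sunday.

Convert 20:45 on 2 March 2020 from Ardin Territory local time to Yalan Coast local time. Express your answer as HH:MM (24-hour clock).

1 March 2020 is a Sunday, so the first Sunday is March 1.
1 September 2020 is a Tuesday, so the first Friday is September 4 and the third is September 18.
2 March 2020 lies within the daylight-saving period (1 March – 18 September), so Ardin Territory is on daylight time, UTC−07:00.
20:45 Ardin Territory + 7h = 03:45 UTC (rolling into the next day, 3 March 2020).
1 March 2020 is a Sunday, so Mondays fall on 2, 9, 16, 23, 30; the last is March 30.
1 November 2020 is a Sunday, so Sundays fall on 1, 8, 15, 22, 29; the last is November 29.
At the standard offset (UTC−05:30), 03:45 UTC − 5h30m = 22:15 Yalan Coast standard time (rolling into the previous day, 2 March 2020).
The standard-time date in Yalan Coast, 2 March 2020, does not fall between 30 March and 29 November, so daylight saving is not in effect and Yalan Coast is at UTC−05:30.
03:45 UTC − 5h30m = 22:15 Yalan Coast (rolling into the previous day, 2 March 2020).

22:15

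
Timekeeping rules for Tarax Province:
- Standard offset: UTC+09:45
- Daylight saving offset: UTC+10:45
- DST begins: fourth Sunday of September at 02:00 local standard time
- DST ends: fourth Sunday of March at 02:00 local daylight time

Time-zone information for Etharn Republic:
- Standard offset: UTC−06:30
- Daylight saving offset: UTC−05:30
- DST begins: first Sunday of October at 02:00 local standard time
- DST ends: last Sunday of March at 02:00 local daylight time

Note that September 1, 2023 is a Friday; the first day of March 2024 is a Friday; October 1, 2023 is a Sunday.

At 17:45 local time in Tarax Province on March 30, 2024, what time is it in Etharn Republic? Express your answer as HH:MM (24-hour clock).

1 September 2023 is a Friday, so the first Sunday is September 3 and the fourth is September 24.
1 March 2024 is a Friday, so the first Sunday is March 3 and the fourth is March 24.
Daylight saving runs 24 September 2023 – 24 March 2024; March 30, 2024 is outside that window, so Tarax Province is on standard time at UTC+09:45.
17:45 Tarax Province − 9h45m = 08:00 UTC.
1 October 2023 is a Sunday, so the first Sunday is October 1.
1 March 2024 is a Friday, so Sundays fall on 3, 10, 17, 24, 31; the last is March 31.
At the standard offset (UTC−06:30), 08:00 UTC − 6h30m = 01:30 Etharn Republic standard time.
The standard-time date in Etharn Republic, March 30, 2024, falls between 1 October 2023 and 31 March 2024, so daylight saving is in effect and Etharn Republic is at UTC−05:30.
08:00 UTC − 5h30m = 02:30 Etharn Republic.

02:30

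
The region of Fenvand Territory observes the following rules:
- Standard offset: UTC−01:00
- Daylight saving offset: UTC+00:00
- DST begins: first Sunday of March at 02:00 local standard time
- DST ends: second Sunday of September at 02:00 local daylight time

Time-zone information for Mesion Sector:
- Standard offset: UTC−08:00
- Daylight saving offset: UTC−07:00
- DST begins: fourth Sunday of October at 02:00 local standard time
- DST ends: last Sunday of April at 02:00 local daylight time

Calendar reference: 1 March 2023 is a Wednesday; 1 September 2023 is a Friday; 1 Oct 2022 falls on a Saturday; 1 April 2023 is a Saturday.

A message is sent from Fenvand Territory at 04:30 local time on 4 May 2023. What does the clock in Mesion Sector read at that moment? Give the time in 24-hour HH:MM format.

20:30

1 March 2023 is a Wednesday, so the first Sunday is March 5.
1 September 2023 is a Friday, so the first Sunday is September 3 and the second is September 10.
4 May 2023 falls between 5 March and 10 September, so daylight saving is in effect and Fenvand Territory is at UTC+00:00.
04:30 Fenvand Territory − 0h = 04:30 UTC.
1 October 2022 is a Saturday, so the first Sunday is October 2 and the fourth is October 23.
1 April 2023 is a Saturday, so Sundays fall on 2, 9, 16, 23, 30; the last is April 30.
At the standard offset (UTC−08:00), 04:30 UTC − 8h = 20:30 Mesion Sector standard time (rolling into the previous day, 3 May 2023).
The standard-time date in Mesion Sector, 3 May 2023, is outside the daylight-saving period (23 October 2022 – 30 April 2023), so Mesion Sector is on standard time, UTC−08:00.
04:30 UTC − 8h = 20:30 Mesion Sector (rolling into the previous day, 3 May 2023).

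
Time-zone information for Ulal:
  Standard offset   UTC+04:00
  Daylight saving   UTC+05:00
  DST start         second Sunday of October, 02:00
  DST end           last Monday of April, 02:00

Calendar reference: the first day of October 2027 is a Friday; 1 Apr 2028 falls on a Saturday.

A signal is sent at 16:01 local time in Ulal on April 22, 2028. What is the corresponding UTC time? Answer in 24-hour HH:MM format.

11:01

1 October 2027 is a Friday, so the first Sunday is October 3 and the second is October 10.
1 April 2028 is a Saturday, so Mondays fall on 3, 10, 17, 24; the last is April 24.
Daylight saving runs 10 October 2027 – 24 April 2028; April 22, 2028 is inside that window, so Ulal is at UTC+05:00.
16:01 local − 5h = 11:01 UTC.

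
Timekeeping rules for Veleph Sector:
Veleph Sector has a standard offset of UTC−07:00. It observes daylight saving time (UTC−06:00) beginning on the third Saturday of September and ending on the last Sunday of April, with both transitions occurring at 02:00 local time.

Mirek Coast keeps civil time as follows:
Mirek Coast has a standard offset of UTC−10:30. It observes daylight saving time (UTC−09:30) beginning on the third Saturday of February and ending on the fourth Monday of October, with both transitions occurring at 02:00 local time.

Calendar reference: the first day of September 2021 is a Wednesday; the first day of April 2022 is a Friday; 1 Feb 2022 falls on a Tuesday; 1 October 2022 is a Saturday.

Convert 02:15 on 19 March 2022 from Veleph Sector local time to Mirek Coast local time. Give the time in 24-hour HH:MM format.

22:45

1 September 2021 is a Wednesday, so the first Saturday is September 4 and the third is September 18.
1 April 2022 is a Friday, so Sundays fall on 3, 10, 17, 24; the last is April 24.
19 March 2022 lies within the daylight-saving period (18 September 2021 – 24 April 2022), so Veleph Sector is on daylight time, UTC−06:00.
02:15 Veleph Sector + 6h = 08:15 UTC.
1 February 2022 is a Tuesday, so the first Saturday is February 5 and the third is February 19.
1 October 2022 is a Saturday, so the first Monday is October 3 and the fourth is October 24.
At the standard offset (UTC−10:30), 08:15 UTC − 10h30m = 21:45 Mirek Coast standard time (rolling into the previous day, 18 March 2022).
The standard-time date in Mirek Coast, 18 March 2022, lies within the daylight-saving period (19 February – 24 October), so Mirek Coast is on daylight time, UTC−09:30.
08:15 UTC − 9h30m = 22:45 Mirek Coast (rolling into the previous day, 18 March 2022).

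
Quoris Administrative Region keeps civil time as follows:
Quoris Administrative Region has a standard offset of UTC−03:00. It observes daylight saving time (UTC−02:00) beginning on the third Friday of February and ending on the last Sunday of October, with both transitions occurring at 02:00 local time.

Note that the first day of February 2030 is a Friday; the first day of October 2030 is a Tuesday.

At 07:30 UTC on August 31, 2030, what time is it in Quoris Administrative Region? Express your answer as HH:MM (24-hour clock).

1 February 2030 is a Friday, so the first Friday is February 1 and the third is February 15.
1 October 2030 is a Tuesday, so Sundays fall on 6, 13, 20, 27; the last is October 27.
At the standard offset (UTC−03:00), 07:30 UTC − 3h = 04:30 Quoris Administrative Region standard time.
Daylight saving runs 15 February – 27 October; the standard-time date in Quoris Administrative Region, August 31, 2030, is inside that window, so Quoris Administrative Region is at UTC−02:00.
07:30 UTC − 2h = 05:30 local.

05:30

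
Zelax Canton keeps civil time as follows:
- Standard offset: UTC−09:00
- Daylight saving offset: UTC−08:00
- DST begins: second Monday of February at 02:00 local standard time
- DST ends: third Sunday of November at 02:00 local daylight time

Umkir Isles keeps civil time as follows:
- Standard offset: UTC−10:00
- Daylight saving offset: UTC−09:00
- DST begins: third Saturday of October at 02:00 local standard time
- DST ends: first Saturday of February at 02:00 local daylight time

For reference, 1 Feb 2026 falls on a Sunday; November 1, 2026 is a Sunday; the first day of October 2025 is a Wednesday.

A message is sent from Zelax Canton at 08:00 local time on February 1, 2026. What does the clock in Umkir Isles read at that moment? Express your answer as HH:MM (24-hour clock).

1 February 2026 is a Sunday, so the first Monday is February 2 and the second is February 9.
1 November 2026 is a Sunday, so the first Sunday is November 1 and the third is November 15.
February 1, 2026 is outside the daylight-saving period (9 February – 15 November), so Zelax Canton is on standard time, UTC−09:00.
08:00 Zelax Canton + 9h = 17:00 UTC.
1 October 2025 is a Wednesday, so the first Saturday is October 4 and the third is October 18.
1 February 2026 is a Sunday, so the first Saturday is February 7.
At the standard offset (UTC−10:00), 17:00 UTC − 10h = 07:00 Umkir Isles standard time.
The standard-time date in Umkir Isles, February 1, 2026, lies within the daylight-saving period (18 October 2025 – 7 February 2026), so Umkir Isles is on daylight time, UTC−09:00.
17:00 UTC − 9h = 08:00 Umkir Isles.

08:00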